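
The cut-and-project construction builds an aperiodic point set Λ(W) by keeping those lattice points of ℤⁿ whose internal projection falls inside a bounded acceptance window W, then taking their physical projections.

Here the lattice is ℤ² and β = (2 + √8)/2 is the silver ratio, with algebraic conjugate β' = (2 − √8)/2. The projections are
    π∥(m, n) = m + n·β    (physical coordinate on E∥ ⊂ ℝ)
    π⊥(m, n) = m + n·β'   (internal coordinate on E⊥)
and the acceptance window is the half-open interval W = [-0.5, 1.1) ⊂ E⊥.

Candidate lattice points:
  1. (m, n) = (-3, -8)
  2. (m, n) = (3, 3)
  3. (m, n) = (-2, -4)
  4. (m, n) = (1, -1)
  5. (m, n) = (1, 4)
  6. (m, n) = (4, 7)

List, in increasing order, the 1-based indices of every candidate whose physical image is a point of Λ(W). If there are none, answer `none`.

Numerically β ≈ 2.4142 and β' = −1/β ≈ -0.4142.
candidate 1: (m,n)=(-3,-8) → π∥ = -3-8·β ≈ -22.3137, π⊥ = -3-8·β' ≈ 0.3137 ∈ [-0.5, 1.1) ⇒ IN Λ
candidate 2: (m,n)=(3,3) → π∥ = 3+3·β ≈ 10.2426, π⊥ = 3+3·β' ≈ 1.7574 ∉ [-0.5, 1.1) ⇒ out
candidate 3: (m,n)=(-2,-4) → π∥ = -2-4·β ≈ -11.6569, π⊥ = -2-4·β' ≈ -0.3431 ∈ [-0.5, 1.1) ⇒ IN Λ
candidate 4: (m,n)=(1,-1) → π∥ = 1-1·β ≈ -1.4142, π⊥ = 1-1·β' ≈ 1.4142 ∉ [-0.5, 1.1) ⇒ out
candidate 5: (m,n)=(1,4) → π∥ = 1+4·β ≈ 10.6569, π⊥ = 1+4·β' ≈ -0.6569 ∉ [-0.5, 1.1) ⇒ out
candidate 6: (m,n)=(4,7) → π∥ = 4+7·β ≈ 20.8995, π⊥ = 4+7·β' ≈ 1.1005 ∉ [-0.5, 1.1) ⇒ out

1, 3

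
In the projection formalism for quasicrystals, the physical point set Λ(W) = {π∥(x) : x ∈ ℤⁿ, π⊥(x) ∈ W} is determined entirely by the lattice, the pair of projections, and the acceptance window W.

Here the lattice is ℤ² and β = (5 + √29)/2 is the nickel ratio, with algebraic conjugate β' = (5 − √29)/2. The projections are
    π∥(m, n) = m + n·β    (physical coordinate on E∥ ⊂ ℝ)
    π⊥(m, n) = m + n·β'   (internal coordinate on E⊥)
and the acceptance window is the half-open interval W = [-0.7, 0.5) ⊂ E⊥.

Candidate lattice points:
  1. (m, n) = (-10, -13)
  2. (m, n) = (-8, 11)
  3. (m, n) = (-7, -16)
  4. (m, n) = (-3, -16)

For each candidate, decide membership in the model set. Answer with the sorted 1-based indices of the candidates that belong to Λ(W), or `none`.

β' = (5−√29)/2 ≈ -0.192582.
candidate 1: (m,n)=(-10,-13) → π∥ = -10-13·β ≈ -77.503571, π⊥ = -10-13·β' ≈ -7.496429 ∉ [-0.7, 0.5) ⇒ out
candidate 2: (m,n)=(-8,11) → π∥ = -8+11·β ≈ 49.118406, π⊥ = -8+11·β' ≈ -10.118406 ∉ [-0.7, 0.5) ⇒ out
candidate 3: (m,n)=(-7,-16) → π∥ = -7-16·β ≈ -90.081318, π⊥ = -7-16·β' ≈ -3.918682 ∉ [-0.7, 0.5) ⇒ out
candidate 4: (m,n)=(-3,-16) → π∥ = -3-16·β ≈ -86.081318, π⊥ = -3-16·β' ≈ 0.081318 ∈ [-0.7, 0.5) ⇒ IN Λ

4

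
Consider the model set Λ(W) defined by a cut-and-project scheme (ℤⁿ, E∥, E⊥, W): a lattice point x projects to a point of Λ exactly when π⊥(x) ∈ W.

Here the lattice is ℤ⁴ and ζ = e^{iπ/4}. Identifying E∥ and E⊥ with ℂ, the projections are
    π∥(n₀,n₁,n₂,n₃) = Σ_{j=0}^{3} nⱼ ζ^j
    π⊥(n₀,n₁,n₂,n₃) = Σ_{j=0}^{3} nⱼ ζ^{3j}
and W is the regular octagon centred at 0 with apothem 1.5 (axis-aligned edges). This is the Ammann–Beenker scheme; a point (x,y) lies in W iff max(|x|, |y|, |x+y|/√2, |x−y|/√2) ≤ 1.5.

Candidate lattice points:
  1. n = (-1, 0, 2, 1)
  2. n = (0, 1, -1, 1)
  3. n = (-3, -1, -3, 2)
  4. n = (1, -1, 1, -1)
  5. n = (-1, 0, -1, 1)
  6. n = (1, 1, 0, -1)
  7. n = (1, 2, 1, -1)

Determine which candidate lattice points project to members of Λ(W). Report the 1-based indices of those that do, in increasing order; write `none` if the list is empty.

π⊥(n) = n₀ + n₁ζ³ + n₂ζ⁶ + n₃ζ⁹ where ζ = e^{iπ/4}.
#1 (-1, 0, 2, 1): internal (-0.29289, -1.29289); octagon support 1.29289 vs apothem 1.5 → ∈ W
#2 (0, 1, -1, 1): internal (0.00000, 2.41421); octagon support 2.41421 vs apothem 1.5 → ∉ W
#3 (-3, -1, -3, 2): internal (-0.87868, 3.70711); octagon support 3.70711 vs apothem 1.5 → ∉ W
#4 (1, -1, 1, -1): internal (1.00000, -2.41421); octagon support 2.41421 vs apothem 1.5 → ∉ W
#5 (-1, 0, -1, 1): internal (-0.29289, 1.70711); octagon support 1.70711 vs apothem 1.5 → ∉ W
#6 (1, 1, 0, -1): internal (-0.41421, 0.00000); octagon support 0.41421 vs apothem 1.5 → ∈ W
#7 (1, 2, 1, -1): internal (-1.12132, -0.29289); octagon support 1.12132 vs apothem 1.5 → ∈ W

1, 6, 7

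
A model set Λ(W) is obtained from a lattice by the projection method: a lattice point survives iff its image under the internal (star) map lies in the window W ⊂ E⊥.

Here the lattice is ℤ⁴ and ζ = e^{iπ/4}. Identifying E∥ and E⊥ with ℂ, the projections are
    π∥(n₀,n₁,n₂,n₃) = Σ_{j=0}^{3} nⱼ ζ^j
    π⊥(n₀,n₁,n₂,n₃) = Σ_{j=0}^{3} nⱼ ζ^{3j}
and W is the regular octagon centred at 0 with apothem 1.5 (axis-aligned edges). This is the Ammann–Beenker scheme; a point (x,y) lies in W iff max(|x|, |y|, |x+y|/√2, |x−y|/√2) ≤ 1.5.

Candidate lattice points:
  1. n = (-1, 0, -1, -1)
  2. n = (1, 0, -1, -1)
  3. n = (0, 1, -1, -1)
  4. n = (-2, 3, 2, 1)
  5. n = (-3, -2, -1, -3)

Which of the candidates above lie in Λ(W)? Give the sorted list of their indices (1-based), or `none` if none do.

π⊥(n) = n₀ + n₁ζ³ + n₂ζ⁶ + n₃ζ⁹ where ζ = e^{iπ/4}.
candidate 1: n = (-1, 0, -1, -1) → π⊥ ≈ (-1.7071, +0.2929); max(|x|,|y|,|x±y|/√2) = 1.7071 > 1.5 ⇒ ∉ W
candidate 2: n = (1, 0, -1, -1) → π⊥ ≈ (+0.2929, +0.2929); max(|x|,|y|,|x±y|/√2) = 0.4142 ≤ 1.5 ⇒ ∈ W
candidate 3: n = (0, 1, -1, -1) → π⊥ ≈ (-1.4142, +1.0000); max(|x|,|y|,|x±y|/√2) = 1.7071 > 1.5 ⇒ ∉ W
candidate 4: n = (-2, 3, 2, 1) → π⊥ ≈ (-3.4142, +0.8284); max(|x|,|y|,|x±y|/√2) = 3.4142 > 1.5 ⇒ ∉ W
candidate 5: n = (-3, -2, -1, -3) → π⊥ ≈ (-3.7071, -2.5355); max(|x|,|y|,|x±y|/√2) = 4.4142 > 1.5 ⇒ ∉ W

2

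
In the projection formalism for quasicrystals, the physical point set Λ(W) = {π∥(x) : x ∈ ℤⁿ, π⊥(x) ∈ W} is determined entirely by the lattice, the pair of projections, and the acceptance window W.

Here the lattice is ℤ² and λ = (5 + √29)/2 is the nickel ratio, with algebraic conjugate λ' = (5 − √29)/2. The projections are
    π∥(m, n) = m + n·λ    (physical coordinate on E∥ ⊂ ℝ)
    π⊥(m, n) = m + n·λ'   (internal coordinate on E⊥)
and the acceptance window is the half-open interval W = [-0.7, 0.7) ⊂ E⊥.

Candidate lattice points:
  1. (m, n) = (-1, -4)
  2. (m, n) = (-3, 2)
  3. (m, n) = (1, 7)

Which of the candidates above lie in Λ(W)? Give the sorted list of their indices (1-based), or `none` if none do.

Compute λ' = (5−√29)/2 = -0.192582, so π⊥(m,n) = m -0.192582·n.
candidate 1: (m,n)=(-1,-4) → π∥ = -1-4·λ ≈ -21.770330, π⊥ = -1-4·λ' ≈ -0.229670 ∈ [-0.7, 0.7) ⇒ IN Λ
candidate 2: (m,n)=(-3,2) → π∥ = -3+2·λ ≈ 7.385165, π⊥ = -3+2·λ' ≈ -3.385165 ∉ [-0.7, 0.7) ⇒ out
candidate 3: (m,n)=(1,7) → π∥ = 1+7·λ ≈ 37.348077, π⊥ = 1+7·λ' ≈ -0.348077 ∈ [-0.7, 0.7) ⇒ IN Λ

1, 3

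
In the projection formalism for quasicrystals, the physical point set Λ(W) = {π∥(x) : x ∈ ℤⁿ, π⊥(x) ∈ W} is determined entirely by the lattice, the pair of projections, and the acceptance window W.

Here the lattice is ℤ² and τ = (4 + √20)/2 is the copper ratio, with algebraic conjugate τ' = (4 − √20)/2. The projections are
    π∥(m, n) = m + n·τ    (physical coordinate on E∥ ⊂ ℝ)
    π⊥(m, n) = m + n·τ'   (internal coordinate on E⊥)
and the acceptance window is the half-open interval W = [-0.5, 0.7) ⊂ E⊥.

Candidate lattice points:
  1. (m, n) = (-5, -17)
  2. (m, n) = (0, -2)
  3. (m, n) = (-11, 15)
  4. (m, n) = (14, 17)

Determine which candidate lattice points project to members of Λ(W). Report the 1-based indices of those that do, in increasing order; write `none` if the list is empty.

2

τ' = (4−√20)/2 ≈ -0.2361.
#1 (-5,-17): internal coord -5 + (-17)·τ' = -0.9868; -0.9868 ∉ [-0.5, 0.7) → out
#2 (0,-2): internal coord 0 + (-2)·τ' = +0.4721; +0.4721 ∈ [-0.5, 0.7) → IN Λ
#3 (-11,15): internal coord -11 + (15)·τ' = -14.5410; -14.5410 ∉ [-0.5, 0.7) → out
#4 (14,17): internal coord 14 + (17)·τ' = +9.9868; +9.9868 ∉ [-0.5, 0.7) → out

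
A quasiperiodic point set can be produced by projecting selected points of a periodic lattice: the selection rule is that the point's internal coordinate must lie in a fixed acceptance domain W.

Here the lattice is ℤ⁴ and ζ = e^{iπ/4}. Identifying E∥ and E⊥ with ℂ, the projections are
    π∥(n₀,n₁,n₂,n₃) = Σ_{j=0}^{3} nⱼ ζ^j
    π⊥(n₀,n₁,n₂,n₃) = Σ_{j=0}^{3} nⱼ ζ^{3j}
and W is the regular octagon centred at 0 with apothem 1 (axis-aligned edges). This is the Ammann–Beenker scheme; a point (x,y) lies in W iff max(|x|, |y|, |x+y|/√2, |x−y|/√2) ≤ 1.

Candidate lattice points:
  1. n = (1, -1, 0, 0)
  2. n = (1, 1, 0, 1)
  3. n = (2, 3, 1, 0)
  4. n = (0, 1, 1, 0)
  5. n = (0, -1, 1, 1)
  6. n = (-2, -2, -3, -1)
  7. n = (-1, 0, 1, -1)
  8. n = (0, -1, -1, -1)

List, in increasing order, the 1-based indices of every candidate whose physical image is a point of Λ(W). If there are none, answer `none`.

π⊥(n) = n₀ + n₁ζ³ + n₂ζ⁶ + n₃ζ⁹ where ζ = e^{iπ/4}.
candidate 1: n = (1, -1, 0, 0) → π⊥ ≈ (+1.70711, -0.70711); max(|x|,|y|,|x±y|/√2) = 1.70711 > 1 ⇒ ∉ W
candidate 2: n = (1, 1, 0, 1) → π⊥ ≈ (+1.00000, +1.41421); max(|x|,|y|,|x±y|/√2) = 1.70711 > 1 ⇒ ∉ W
candidate 3: n = (2, 3, 1, 0) → π⊥ ≈ (-0.12132, +1.12132); max(|x|,|y|,|x±y|/√2) = 1.12132 > 1 ⇒ ∉ W
candidate 4: n = (0, 1, 1, 0) → π⊥ ≈ (-0.70711, -0.29289); max(|x|,|y|,|x±y|/√2) = 0.70711 ≤ 1 ⇒ ∈ W
candidate 5: n = (0, -1, 1, 1) → π⊥ ≈ (+1.41421, -1.00000); max(|x|,|y|,|x±y|/√2) = 1.70711 > 1 ⇒ ∉ W
candidate 6: n = (-2, -2, -3, -1) → π⊥ ≈ (-1.29289, +0.87868); max(|x|,|y|,|x±y|/√2) = 1.53553 > 1 ⇒ ∉ W
candidate 7: n = (-1, 0, 1, -1) → π⊥ ≈ (-1.70711, -1.70711); max(|x|,|y|,|x±y|/√2) = 2.41421 > 1 ⇒ ∉ W
candidate 8: n = (0, -1, -1, -1) → π⊥ ≈ (+0.00000, -0.41421); max(|x|,|y|,|x±y|/√2) = 0.41421 ≤ 1 ⇒ ∈ W

4, 8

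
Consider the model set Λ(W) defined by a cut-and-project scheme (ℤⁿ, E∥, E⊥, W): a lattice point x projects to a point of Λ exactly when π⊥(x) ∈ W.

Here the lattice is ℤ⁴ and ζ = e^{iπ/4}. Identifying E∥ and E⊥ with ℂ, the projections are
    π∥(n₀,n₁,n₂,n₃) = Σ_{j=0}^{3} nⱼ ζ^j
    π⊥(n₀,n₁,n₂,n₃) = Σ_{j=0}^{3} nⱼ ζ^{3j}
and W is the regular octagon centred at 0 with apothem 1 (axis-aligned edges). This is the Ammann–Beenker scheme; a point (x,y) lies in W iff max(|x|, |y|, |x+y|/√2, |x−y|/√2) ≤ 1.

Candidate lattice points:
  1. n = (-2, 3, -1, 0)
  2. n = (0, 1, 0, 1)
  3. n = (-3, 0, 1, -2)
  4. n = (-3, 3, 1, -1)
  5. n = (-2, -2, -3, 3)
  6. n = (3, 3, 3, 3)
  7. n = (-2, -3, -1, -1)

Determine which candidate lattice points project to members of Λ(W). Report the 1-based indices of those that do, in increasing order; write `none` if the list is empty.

With ζ = e^{iπ/4} the internal vectors are ζ^0,ζ^3,ζ^6,ζ^9.
#1 (-2, 3, -1, 0): internal (-4.1213, 3.1213); octagon support 5.1213 vs apothem 1 → ∉ W
#2 (0, 1, 0, 1): internal (0.0000, 1.4142); octagon support 1.4142 vs apothem 1 → ∉ W
#3 (-3, 0, 1, -2): internal (-4.4142, -2.4142); octagon support 4.8284 vs apothem 1 → ∉ W
#4 (-3, 3, 1, -1): internal (-5.8284, 0.4142); octagon support 5.8284 vs apothem 1 → ∉ W
#5 (-2, -2, -3, 3): internal (1.5355, 3.7071); octagon support 3.7071 vs apothem 1 → ∉ W
#6 (3, 3, 3, 3): internal (3.0000, 1.2426); octagon support 3.0000 vs apothem 1 → ∉ W
#7 (-2, -3, -1, -1): internal (-0.5858, -1.8284); octagon support 1.8284 vs apothem 1 → ∉ W

none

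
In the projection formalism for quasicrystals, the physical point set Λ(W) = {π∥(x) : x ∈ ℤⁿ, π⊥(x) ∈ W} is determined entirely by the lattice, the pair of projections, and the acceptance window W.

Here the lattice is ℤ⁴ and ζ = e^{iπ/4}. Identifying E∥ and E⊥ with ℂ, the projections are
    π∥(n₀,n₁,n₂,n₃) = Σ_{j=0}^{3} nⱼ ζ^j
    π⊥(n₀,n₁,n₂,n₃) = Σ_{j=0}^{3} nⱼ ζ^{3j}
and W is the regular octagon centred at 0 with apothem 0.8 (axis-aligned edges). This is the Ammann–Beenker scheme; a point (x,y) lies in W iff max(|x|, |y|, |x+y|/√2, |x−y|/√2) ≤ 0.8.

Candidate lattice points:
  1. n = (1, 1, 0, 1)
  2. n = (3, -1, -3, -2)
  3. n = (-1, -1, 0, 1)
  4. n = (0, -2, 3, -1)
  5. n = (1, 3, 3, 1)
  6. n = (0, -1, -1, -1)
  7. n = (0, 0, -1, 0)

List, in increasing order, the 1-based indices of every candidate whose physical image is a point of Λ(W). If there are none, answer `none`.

Internal map: ζ^{3j} for j=0..3 gives (1,0), (−√2/2,√2/2), (0,−1), (√2/2,√2/2).
#1 (1, 1, 0, 1): internal (1.00000, 1.41421); octagon support 1.70711 vs apothem 0.8 → ∉ W
#2 (3, -1, -3, -2): internal (2.29289, 0.87868); octagon support 2.29289 vs apothem 0.8 → ∉ W
#3 (-1, -1, 0, 1): internal (0.41421, 0.00000); octagon support 0.41421 vs apothem 0.8 → ∈ W
#4 (0, -2, 3, -1): internal (0.70711, -5.12132); octagon support 5.12132 vs apothem 0.8 → ∉ W
#5 (1, 3, 3, 1): internal (-0.41421, -0.17157); octagon support 0.41421 vs apothem 0.8 → ∈ W
#6 (0, -1, -1, -1): internal (0.00000, -0.41421); octagon support 0.41421 vs apothem 0.8 → ∈ W
#7 (0, 0, -1, 0): internal (0.00000, 1.00000); octagon support 1.00000 vs apothem 0.8 → ∉ W

3, 5, 6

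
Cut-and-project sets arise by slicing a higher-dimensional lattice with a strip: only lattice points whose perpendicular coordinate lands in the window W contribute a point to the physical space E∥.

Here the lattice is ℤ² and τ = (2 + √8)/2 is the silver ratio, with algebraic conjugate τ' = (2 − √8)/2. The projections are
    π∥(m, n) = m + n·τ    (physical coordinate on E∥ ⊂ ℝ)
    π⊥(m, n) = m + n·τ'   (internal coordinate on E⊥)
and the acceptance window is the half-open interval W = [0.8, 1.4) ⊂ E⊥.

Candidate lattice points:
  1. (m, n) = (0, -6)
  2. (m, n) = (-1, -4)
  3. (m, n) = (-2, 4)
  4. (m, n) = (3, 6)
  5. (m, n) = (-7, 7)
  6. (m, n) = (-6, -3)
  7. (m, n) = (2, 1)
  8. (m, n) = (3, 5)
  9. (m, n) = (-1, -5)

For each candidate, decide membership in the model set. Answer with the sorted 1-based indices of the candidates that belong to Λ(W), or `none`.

8, 9

Numerically τ ≈ 2.4142 and τ' = −1/τ ≈ -0.4142.
[1] lift (0,-6): star map gives 2.4853; window check 0.8 ≤ 2.4853 < 1.4 is false → out
[2] lift (-1,-4): star map gives 0.6569; window check 0.8 ≤ 0.6569 < 1.4 is false → out
[3] lift (-2,4): star map gives -3.6569; window check 0.8 ≤ -3.6569 < 1.4 is false → out
[4] lift (3,6): star map gives 0.5147; window check 0.8 ≤ 0.5147 < 1.4 is false → out
[5] lift (-7,7): star map gives -9.8995; window check 0.8 ≤ -9.8995 < 1.4 is false → out
[6] lift (-6,-3): star map gives -4.7574; window check 0.8 ≤ -4.7574 < 1.4 is false → out
[7] lift (2,1): star map gives 1.5858; window check 0.8 ≤ 1.5858 < 1.4 is false → out
[8] lift (3,5): star map gives 0.9289; window check 0.8 ≤ 0.9289 < 1.4 is true → IN Λ
[9] lift (-1,-5): star map gives 1.0711; window check 0.8 ≤ 1.0711 < 1.4 is true → IN Λ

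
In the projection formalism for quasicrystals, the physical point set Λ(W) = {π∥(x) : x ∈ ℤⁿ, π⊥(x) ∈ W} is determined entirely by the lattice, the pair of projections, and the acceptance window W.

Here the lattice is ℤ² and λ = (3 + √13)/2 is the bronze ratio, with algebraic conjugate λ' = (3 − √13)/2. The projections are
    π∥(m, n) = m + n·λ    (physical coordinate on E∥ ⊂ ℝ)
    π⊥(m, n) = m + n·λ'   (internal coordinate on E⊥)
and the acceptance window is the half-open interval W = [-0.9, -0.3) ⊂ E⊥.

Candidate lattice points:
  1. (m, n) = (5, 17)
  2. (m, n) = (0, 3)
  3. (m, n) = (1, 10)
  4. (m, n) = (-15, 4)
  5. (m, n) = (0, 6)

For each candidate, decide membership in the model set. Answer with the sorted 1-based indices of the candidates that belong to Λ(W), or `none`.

none

λ' = (3−√13)/2 ≈ -0.302776.
candidate 1: (m,n)=(5,17) → π∥ = 5+17·λ ≈ 61.147186, π⊥ = 5+17·λ' ≈ -0.147186 ∉ [-0.9, -0.3) ⇒ out
candidate 2: (m,n)=(0,3) → π∥ = 0+3·λ ≈ 9.908327, π⊥ = 0+3·λ' ≈ -0.908327 ∉ [-0.9, -0.3) ⇒ out
candidate 3: (m,n)=(1,10) → π∥ = 1+10·λ ≈ 34.027756, π⊥ = 1+10·λ' ≈ -2.027756 ∉ [-0.9, -0.3) ⇒ out
candidate 4: (m,n)=(-15,4) → π∥ = -15+4·λ ≈ -1.788897, π⊥ = -15+4·λ' ≈ -16.211103 ∉ [-0.9, -0.3) ⇒ out
candidate 5: (m,n)=(0,6) → π∥ = 0+6·λ ≈ 19.816654, π⊥ = 0+6·λ' ≈ -1.816654 ∉ [-0.9, -0.3) ⇒ out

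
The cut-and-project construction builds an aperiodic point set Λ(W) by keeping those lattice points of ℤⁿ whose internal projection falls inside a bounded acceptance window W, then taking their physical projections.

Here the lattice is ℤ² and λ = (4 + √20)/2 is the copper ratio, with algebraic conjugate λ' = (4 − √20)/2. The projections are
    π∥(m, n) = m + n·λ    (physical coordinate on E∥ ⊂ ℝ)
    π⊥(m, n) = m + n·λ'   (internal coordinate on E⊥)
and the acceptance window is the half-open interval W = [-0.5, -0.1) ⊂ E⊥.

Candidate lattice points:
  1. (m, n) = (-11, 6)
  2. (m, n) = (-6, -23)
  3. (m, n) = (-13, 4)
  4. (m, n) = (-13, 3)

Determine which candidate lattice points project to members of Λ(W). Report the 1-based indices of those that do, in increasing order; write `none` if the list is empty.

Compute λ' = (4−√20)/2 = -0.236068, so π⊥(m,n) = m -0.236068·n.
[1] lift (-11,6): star map gives -12.416408; window check -0.5 ≤ -12.416408 < -0.1 is false → out
[2] lift (-6,-23): star map gives -0.570437; window check -0.5 ≤ -0.570437 < -0.1 is false → out
[3] lift (-13,4): star map gives -13.944272; window check -0.5 ≤ -13.944272 < -0.1 is false → out
[4] lift (-13,3): star map gives -13.708204; window check -0.5 ≤ -13.708204 < -0.1 is false → out

none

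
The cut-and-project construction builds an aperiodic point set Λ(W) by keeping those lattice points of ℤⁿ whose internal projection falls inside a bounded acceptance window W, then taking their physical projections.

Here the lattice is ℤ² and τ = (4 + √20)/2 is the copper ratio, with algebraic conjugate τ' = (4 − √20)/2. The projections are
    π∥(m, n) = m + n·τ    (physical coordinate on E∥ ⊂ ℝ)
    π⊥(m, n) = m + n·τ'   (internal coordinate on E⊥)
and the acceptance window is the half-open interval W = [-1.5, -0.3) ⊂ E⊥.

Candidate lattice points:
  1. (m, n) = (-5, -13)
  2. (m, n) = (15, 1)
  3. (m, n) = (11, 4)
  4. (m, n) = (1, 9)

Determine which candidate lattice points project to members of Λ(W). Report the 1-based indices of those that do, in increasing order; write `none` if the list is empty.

Compute τ' = (4−√20)/2 = -0.23607, so π⊥(m,n) = m -0.23607·n.
#1 (-5,-13): internal coord -5 + (-13)·τ' = -1.93112; -1.93112 ∉ [-1.5, -0.3) → out
#2 (15,1): internal coord 15 + (1)·τ' = +14.76393; +14.76393 ∉ [-1.5, -0.3) → out
#3 (11,4): internal coord 11 + (4)·τ' = +10.05573; +10.05573 ∉ [-1.5, -0.3) → out
#4 (1,9): internal coord 1 + (9)·τ' = -1.12461; -1.12461 ∈ [-1.5, -0.3) → IN Λ

4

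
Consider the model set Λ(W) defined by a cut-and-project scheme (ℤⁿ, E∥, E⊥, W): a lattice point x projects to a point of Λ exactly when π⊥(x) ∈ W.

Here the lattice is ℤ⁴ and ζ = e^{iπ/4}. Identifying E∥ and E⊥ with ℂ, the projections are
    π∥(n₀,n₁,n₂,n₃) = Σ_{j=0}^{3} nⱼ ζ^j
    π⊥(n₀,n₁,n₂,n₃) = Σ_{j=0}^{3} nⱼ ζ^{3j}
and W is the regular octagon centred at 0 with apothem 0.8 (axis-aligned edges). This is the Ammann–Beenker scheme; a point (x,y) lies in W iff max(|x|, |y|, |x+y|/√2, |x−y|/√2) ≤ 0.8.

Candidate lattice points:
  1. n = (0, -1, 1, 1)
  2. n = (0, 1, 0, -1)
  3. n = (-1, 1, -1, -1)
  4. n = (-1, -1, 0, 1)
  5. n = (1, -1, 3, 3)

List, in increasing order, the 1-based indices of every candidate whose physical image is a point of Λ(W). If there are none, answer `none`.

4

π⊥(n) = n₀ + n₁ζ³ + n₂ζ⁶ + n₃ζ⁹ where ζ = e^{iπ/4}.
#1 (0, -1, 1, 1): internal (1.414214, -1.000000); octagon support 1.707107 vs apothem 0.8 → ∉ W
#2 (0, 1, 0, -1): internal (-1.414214, 0.000000); octagon support 1.414214 vs apothem 0.8 → ∉ W
#3 (-1, 1, -1, -1): internal (-2.414214, 1.000000); octagon support 2.414214 vs apothem 0.8 → ∉ W
#4 (-1, -1, 0, 1): internal (0.414214, 0.000000); octagon support 0.414214 vs apothem 0.8 → ∈ W
#5 (1, -1, 3, 3): internal (3.828427, -1.585786); octagon support 3.828427 vs apothem 0.8 → ∉ W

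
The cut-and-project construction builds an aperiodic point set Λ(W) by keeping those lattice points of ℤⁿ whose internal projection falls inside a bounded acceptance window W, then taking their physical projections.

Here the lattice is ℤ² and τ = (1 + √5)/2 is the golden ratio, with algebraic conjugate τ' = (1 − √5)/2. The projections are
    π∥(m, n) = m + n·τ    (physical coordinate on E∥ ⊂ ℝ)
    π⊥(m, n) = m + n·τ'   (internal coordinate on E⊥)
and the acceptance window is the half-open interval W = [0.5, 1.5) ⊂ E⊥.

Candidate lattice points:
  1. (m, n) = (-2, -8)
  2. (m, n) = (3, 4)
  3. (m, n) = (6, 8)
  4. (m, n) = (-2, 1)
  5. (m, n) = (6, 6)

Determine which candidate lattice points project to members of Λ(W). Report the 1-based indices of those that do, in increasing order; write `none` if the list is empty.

Compute τ' = (1−√5)/2 = -0.6180, so π⊥(m,n) = m -0.6180·n.
candidate 1: (m,n)=(-2,-8) → π∥ = -2-8·τ ≈ -14.9443, π⊥ = -2-8·τ' ≈ 2.9443 ∉ [0.5, 1.5) ⇒ out
candidate 2: (m,n)=(3,4) → π∥ = 3+4·τ ≈ 9.4721, π⊥ = 3+4·τ' ≈ 0.5279 ∈ [0.5, 1.5) ⇒ IN Λ
candidate 3: (m,n)=(6,8) → π∥ = 6+8·τ ≈ 18.9443, π⊥ = 6+8·τ' ≈ 1.0557 ∈ [0.5, 1.5) ⇒ IN Λ
candidate 4: (m,n)=(-2,1) → π∥ = -2+1·τ ≈ -0.3820, π⊥ = -2+1·τ' ≈ -2.6180 ∉ [0.5, 1.5) ⇒ out
candidate 5: (m,n)=(6,6) → π∥ = 6+6·τ ≈ 15.7082, π⊥ = 6+6·τ' ≈ 2.2918 ∉ [0.5, 1.5) ⇒ out

2, 3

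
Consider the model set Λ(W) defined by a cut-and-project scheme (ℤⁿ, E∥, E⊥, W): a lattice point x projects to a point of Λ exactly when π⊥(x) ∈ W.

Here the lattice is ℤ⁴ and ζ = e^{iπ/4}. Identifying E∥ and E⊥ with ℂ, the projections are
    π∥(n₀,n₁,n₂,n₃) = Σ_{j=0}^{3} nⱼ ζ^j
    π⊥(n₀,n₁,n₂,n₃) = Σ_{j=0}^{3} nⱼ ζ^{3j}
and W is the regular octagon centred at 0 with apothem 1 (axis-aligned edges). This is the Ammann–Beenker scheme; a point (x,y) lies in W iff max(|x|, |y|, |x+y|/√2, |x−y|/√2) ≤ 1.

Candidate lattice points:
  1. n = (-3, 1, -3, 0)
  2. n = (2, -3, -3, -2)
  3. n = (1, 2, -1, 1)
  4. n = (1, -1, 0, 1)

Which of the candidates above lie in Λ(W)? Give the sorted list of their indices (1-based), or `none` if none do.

none

Internal map: ζ^{3j} for j=0..3 gives (1,0), (−√2/2,√2/2), (0,−1), (√2/2,√2/2).
candidate 1: n = (-3, 1, -3, 0) → π⊥ ≈ (-3.70711, +3.70711); max(|x|,|y|,|x±y|/√2) = 5.24264 > 1 ⇒ ∉ W
candidate 2: n = (2, -3, -3, -2) → π⊥ ≈ (+2.70711, -0.53553); max(|x|,|y|,|x±y|/√2) = 2.70711 > 1 ⇒ ∉ W
candidate 3: n = (1, 2, -1, 1) → π⊥ ≈ (+0.29289, +3.12132); max(|x|,|y|,|x±y|/√2) = 3.12132 > 1 ⇒ ∉ W
candidate 4: n = (1, -1, 0, 1) → π⊥ ≈ (+2.41421, +0.00000); max(|x|,|y|,|x±y|/√2) = 2.41421 > 1 ⇒ ∉ W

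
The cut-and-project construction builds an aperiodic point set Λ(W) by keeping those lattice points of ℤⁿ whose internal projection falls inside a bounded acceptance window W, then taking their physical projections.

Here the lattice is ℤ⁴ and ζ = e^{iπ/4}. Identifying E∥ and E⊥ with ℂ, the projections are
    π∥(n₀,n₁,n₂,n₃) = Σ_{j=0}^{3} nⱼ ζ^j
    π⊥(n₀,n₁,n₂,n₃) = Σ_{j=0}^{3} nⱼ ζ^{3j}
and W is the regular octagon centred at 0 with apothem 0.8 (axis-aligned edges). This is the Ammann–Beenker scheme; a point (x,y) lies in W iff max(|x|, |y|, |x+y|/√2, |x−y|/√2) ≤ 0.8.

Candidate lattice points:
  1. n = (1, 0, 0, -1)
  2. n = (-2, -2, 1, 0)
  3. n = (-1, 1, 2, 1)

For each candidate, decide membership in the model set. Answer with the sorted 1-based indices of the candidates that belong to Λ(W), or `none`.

π⊥(n) = n₀ + n₁ζ³ + n₂ζ⁶ + n₃ζ⁹ where ζ = e^{iπ/4}.
candidate 1: n = (1, 0, 0, -1) → π⊥ ≈ (+0.2929, -0.7071); max(|x|,|y|,|x±y|/√2) = 0.7071 ≤ 0.8 ⇒ ∈ W
candidate 2: n = (-2, -2, 1, 0) → π⊥ ≈ (-0.5858, -2.4142); max(|x|,|y|,|x±y|/√2) = 2.4142 > 0.8 ⇒ ∉ W
candidate 3: n = (-1, 1, 2, 1) → π⊥ ≈ (-1.0000, -0.5858); max(|x|,|y|,|x±y|/√2) = 1.1213 > 0.8 ⇒ ∉ W

1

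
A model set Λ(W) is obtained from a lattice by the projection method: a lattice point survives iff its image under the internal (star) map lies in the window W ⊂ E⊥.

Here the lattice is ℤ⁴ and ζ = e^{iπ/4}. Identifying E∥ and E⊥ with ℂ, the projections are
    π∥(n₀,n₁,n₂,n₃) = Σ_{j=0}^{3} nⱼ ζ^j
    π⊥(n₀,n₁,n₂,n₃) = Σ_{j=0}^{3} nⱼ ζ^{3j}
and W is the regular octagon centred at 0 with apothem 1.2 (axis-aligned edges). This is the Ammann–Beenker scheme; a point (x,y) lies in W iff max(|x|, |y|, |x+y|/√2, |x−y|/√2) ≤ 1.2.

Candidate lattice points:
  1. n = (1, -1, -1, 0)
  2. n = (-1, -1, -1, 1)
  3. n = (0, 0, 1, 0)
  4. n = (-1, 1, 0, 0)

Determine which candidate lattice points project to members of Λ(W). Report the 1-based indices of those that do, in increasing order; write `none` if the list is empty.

2, 3

π⊥(n) = n₀ + n₁ζ³ + n₂ζ⁶ + n₃ζ⁹ where ζ = e^{iπ/4}.
#1 (1, -1, -1, 0): internal (1.70711, 0.29289); octagon support 1.70711 vs apothem 1.2 → ∉ W
#2 (-1, -1, -1, 1): internal (0.41421, 1.00000); octagon support 1.00000 vs apothem 1.2 → ∈ W
#3 (0, 0, 1, 0): internal (0.00000, -1.00000); octagon support 1.00000 vs apothem 1.2 → ∈ W
#4 (-1, 1, 0, 0): internal (-1.70711, 0.70711); octagon support 1.70711 vs apothem 1.2 → ∉ W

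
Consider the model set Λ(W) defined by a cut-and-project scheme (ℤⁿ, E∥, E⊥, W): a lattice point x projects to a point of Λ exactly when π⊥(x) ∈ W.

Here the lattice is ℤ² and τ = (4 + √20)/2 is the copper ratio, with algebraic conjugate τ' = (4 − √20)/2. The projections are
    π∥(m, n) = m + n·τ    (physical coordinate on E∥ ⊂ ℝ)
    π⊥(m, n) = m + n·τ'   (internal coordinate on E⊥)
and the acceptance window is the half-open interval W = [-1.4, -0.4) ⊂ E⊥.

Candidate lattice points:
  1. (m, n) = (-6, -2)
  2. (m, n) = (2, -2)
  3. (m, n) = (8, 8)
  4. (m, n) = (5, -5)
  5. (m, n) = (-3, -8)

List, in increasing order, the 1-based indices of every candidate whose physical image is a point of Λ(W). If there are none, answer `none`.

Numerically τ ≈ 4.23607 and τ' = −1/τ ≈ -0.23607.
#1 (-6,-2): internal coord -6 + (-2)·τ' = -5.52786; -5.52786 ∉ [-1.4, -0.4) → out
#2 (2,-2): internal coord 2 + (-2)·τ' = +2.47214; +2.47214 ∉ [-1.4, -0.4) → out
#3 (8,8): internal coord 8 + (8)·τ' = +6.11146; +6.11146 ∉ [-1.4, -0.4) → out
#4 (5,-5): internal coord 5 + (-5)·τ' = +6.18034; +6.18034 ∉ [-1.4, -0.4) → out
#5 (-3,-8): internal coord -3 + (-8)·τ' = -1.11146; -1.11146 ∈ [-1.4, -0.4) → IN Λ

5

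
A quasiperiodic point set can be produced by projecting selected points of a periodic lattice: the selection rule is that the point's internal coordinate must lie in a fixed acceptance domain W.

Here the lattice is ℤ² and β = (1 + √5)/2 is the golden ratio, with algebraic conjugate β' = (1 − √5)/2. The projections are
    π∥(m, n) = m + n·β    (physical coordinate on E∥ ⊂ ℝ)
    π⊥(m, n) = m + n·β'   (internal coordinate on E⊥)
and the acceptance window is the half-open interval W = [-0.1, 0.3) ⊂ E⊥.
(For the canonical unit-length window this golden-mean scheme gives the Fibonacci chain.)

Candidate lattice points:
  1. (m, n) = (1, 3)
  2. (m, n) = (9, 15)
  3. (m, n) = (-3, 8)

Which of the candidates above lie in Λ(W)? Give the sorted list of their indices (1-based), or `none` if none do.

Numerically β ≈ 1.6180 and β' = −1/β ≈ -0.6180.
#1 (1,3): internal coord 1 + (3)·β' = -0.8541; -0.8541 ∉ [-0.1, 0.3) → out
#2 (9,15): internal coord 9 + (15)·β' = -0.2705; -0.2705 ∉ [-0.1, 0.3) → out
#3 (-3,8): internal coord -3 + (8)·β' = -7.9443; -7.9443 ∉ [-0.1, 0.3) → out

none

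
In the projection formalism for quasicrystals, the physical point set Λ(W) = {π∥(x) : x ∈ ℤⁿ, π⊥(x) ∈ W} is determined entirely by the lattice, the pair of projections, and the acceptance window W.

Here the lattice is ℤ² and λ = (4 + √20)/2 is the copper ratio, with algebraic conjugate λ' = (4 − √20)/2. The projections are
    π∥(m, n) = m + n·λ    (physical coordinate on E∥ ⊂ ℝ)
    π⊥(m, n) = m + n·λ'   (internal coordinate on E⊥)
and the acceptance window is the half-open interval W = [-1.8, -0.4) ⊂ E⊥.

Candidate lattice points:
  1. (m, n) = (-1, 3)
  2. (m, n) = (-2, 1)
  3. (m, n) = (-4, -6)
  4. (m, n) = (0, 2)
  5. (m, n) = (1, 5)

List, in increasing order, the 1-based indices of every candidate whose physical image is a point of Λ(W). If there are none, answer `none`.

1, 4

Numerically λ ≈ 4.23607 and λ' = −1/λ ≈ -0.23607.
[1] lift (-1,3): star map gives -1.70820; window check -1.8 ≤ -1.70820 < -0.4 is true → IN Λ
[2] lift (-2,1): star map gives -2.23607; window check -1.8 ≤ -2.23607 < -0.4 is false → out
[3] lift (-4,-6): star map gives -2.58359; window check -1.8 ≤ -2.58359 < -0.4 is false → out
[4] lift (0,2): star map gives -0.47214; window check -1.8 ≤ -0.47214 < -0.4 is true → IN Λ
[5] lift (1,5): star map gives -0.18034; window check -1.8 ≤ -0.18034 < -0.4 is false → out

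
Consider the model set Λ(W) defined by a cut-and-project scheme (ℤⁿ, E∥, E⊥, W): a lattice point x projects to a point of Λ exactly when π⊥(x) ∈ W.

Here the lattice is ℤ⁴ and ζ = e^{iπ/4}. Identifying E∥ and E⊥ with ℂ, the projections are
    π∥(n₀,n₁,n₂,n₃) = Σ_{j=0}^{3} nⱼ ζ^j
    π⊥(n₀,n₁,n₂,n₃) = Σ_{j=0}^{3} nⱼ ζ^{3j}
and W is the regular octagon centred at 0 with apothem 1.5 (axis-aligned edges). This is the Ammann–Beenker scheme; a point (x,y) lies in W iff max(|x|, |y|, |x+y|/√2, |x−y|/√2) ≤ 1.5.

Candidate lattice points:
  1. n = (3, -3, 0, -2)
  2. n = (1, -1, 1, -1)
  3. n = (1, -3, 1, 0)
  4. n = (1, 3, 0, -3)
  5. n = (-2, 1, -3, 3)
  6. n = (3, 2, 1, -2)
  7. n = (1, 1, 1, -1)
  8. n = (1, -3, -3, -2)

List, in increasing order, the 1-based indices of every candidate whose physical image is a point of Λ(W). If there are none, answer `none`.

6, 7

π⊥(n) = n₀ + n₁ζ³ + n₂ζ⁶ + n₃ζ⁹ where ζ = e^{iπ/4}.
candidate 1: n = (3, -3, 0, -2) → π⊥ ≈ (+3.7071, -3.5355); max(|x|,|y|,|x±y|/√2) = 5.1213 > 1.5 ⇒ ∉ W
candidate 2: n = (1, -1, 1, -1) → π⊥ ≈ (+1.0000, -2.4142); max(|x|,|y|,|x±y|/√2) = 2.4142 > 1.5 ⇒ ∉ W
candidate 3: n = (1, -3, 1, 0) → π⊥ ≈ (+3.1213, -3.1213); max(|x|,|y|,|x±y|/√2) = 4.4142 > 1.5 ⇒ ∉ W
candidate 4: n = (1, 3, 0, -3) → π⊥ ≈ (-3.2426, +0.0000); max(|x|,|y|,|x±y|/√2) = 3.2426 > 1.5 ⇒ ∉ W
candidate 5: n = (-2, 1, -3, 3) → π⊥ ≈ (-0.5858, +5.8284); max(|x|,|y|,|x±y|/√2) = 5.8284 > 1.5 ⇒ ∉ W
candidate 6: n = (3, 2, 1, -2) → π⊥ ≈ (+0.1716, -1.0000); max(|x|,|y|,|x±y|/√2) = 1.0000 ≤ 1.5 ⇒ ∈ W
candidate 7: n = (1, 1, 1, -1) → π⊥ ≈ (-0.4142, -1.0000); max(|x|,|y|,|x±y|/√2) = 1.0000 ≤ 1.5 ⇒ ∈ W
candidate 8: n = (1, -3, -3, -2) → π⊥ ≈ (+1.7071, -0.5355); max(|x|,|y|,|x±y|/√2) = 1.7071 > 1.5 ⇒ ∉ W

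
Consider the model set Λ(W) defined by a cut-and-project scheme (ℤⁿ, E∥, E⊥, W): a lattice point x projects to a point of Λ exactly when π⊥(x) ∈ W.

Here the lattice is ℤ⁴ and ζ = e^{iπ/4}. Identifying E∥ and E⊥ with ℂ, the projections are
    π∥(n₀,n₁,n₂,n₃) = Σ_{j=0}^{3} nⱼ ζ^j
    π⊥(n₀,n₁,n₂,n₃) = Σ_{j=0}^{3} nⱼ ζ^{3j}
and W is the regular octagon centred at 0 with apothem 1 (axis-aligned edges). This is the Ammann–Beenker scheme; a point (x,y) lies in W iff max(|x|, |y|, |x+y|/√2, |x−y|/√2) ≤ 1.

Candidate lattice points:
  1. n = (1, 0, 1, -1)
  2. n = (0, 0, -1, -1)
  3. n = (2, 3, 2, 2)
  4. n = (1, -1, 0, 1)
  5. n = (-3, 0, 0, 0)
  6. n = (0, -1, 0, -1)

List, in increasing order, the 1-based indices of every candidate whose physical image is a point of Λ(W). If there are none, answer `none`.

2

With ζ = e^{iπ/4} the internal vectors are ζ^0,ζ^3,ζ^6,ζ^9.
candidate 1: n = (1, 0, 1, -1) → π⊥ ≈ (+0.292893, -1.707107); max(|x|,|y|,|x±y|/√2) = 1.707107 > 1 ⇒ ∉ W
candidate 2: n = (0, 0, -1, -1) → π⊥ ≈ (-0.707107, +0.292893); max(|x|,|y|,|x±y|/√2) = 0.707107 ≤ 1 ⇒ ∈ W
candidate 3: n = (2, 3, 2, 2) → π⊥ ≈ (+1.292893, +1.535534); max(|x|,|y|,|x±y|/√2) = 2.000000 > 1 ⇒ ∉ W
candidate 4: n = (1, -1, 0, 1) → π⊥ ≈ (+2.414214, +0.000000); max(|x|,|y|,|x±y|/√2) = 2.414214 > 1 ⇒ ∉ W
candidate 5: n = (-3, 0, 0, 0) → π⊥ ≈ (-3.000000, +0.000000); max(|x|,|y|,|x±y|/√2) = 3.000000 > 1 ⇒ ∉ W
candidate 6: n = (0, -1, 0, -1) → π⊥ ≈ (+0.000000, -1.414214); max(|x|,|y|,|x±y|/√2) = 1.414214 > 1 ⇒ ∉ W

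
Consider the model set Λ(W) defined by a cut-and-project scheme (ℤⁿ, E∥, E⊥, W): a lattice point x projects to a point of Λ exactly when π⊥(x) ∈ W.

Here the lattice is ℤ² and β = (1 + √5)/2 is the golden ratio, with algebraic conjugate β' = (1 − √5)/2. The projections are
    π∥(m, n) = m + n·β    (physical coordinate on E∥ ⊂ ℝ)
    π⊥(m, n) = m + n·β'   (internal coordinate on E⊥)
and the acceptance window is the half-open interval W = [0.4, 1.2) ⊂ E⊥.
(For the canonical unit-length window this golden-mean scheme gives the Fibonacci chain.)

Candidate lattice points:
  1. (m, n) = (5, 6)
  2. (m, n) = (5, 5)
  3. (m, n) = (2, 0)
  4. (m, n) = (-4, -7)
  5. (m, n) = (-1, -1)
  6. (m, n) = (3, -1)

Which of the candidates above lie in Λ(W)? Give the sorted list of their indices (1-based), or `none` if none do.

none

Compute β' = (1−√5)/2 = -0.6180, so π⊥(m,n) = m -0.6180·n.
candidate 1: (m,n)=(5,6) → π∥ = 5+6·β ≈ 14.7082, π⊥ = 5+6·β' ≈ 1.2918 ∉ [0.4, 1.2) ⇒ out
candidate 2: (m,n)=(5,5) → π∥ = 5+5·β ≈ 13.0902, π⊥ = 5+5·β' ≈ 1.9098 ∉ [0.4, 1.2) ⇒ out
candidate 3: (m,n)=(2,0) → π∥ = 2+0·β ≈ 2.0000, π⊥ = 2+0·β' ≈ 2.0000 ∉ [0.4, 1.2) ⇒ out
candidate 4: (m,n)=(-4,-7) → π∥ = -4-7·β ≈ -15.3262, π⊥ = -4-7·β' ≈ 0.3262 ∉ [0.4, 1.2) ⇒ out
candidate 5: (m,n)=(-1,-1) → π∥ = -1-1·β ≈ -2.6180, π⊥ = -1-1·β' ≈ -0.3820 ∉ [0.4, 1.2) ⇒ out
candidate 6: (m,n)=(3,-1) → π∥ = 3-1·β ≈ 1.3820, π⊥ = 3-1·β' ≈ 3.6180 ∉ [0.4, 1.2) ⇒ out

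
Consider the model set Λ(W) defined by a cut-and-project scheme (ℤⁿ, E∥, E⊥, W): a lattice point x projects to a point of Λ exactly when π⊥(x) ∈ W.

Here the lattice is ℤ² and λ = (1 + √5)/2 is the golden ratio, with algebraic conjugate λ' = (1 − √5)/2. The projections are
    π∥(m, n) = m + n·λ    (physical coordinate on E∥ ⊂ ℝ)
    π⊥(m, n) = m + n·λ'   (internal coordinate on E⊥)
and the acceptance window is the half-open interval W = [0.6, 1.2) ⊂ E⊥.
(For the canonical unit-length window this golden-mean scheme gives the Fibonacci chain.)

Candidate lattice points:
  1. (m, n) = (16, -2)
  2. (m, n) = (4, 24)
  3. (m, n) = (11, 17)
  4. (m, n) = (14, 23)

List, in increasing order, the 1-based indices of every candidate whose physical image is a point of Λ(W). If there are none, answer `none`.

none

λ' = (1−√5)/2 ≈ -0.61803.
candidate 1: (m,n)=(16,-2) → π∥ = 16-2·λ ≈ 12.76393, π⊥ = 16-2·λ' ≈ 17.23607 ∉ [0.6, 1.2) ⇒ out
candidate 2: (m,n)=(4,24) → π∥ = 4+24·λ ≈ 42.83282, π⊥ = 4+24·λ' ≈ -10.83282 ∉ [0.6, 1.2) ⇒ out
candidate 3: (m,n)=(11,17) → π∥ = 11+17·λ ≈ 38.50658, π⊥ = 11+17·λ' ≈ 0.49342 ∉ [0.6, 1.2) ⇒ out
candidate 4: (m,n)=(14,23) → π∥ = 14+23·λ ≈ 51.21478, π⊥ = 14+23·λ' ≈ -0.21478 ∉ [0.6, 1.2) ⇒ out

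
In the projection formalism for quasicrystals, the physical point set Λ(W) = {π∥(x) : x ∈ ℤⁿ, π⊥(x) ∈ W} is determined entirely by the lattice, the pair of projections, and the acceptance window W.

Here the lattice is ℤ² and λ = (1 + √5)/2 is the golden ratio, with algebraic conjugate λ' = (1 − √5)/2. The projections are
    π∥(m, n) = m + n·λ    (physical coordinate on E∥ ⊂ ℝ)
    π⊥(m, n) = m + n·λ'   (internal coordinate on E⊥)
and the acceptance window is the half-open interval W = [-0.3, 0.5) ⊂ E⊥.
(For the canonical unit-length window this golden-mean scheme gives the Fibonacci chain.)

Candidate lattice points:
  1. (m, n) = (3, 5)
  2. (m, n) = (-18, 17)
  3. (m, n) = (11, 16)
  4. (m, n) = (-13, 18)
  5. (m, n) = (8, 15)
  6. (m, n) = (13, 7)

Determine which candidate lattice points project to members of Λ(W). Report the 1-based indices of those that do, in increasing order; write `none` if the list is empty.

1

λ' = (1−√5)/2 ≈ -0.618034.
#1 (3,5): internal coord 3 + (5)·λ' = -0.090170; -0.090170 ∈ [-0.3, 0.5) → IN Λ
#2 (-18,17): internal coord -18 + (17)·λ' = -28.506578; -28.506578 ∉ [-0.3, 0.5) → out
#3 (11,16): internal coord 11 + (16)·λ' = +1.111456; +1.111456 ∉ [-0.3, 0.5) → out
#4 (-13,18): internal coord -13 + (18)·λ' = -24.124612; -24.124612 ∉ [-0.3, 0.5) → out
#5 (8,15): internal coord 8 + (15)·λ' = -1.270510; -1.270510 ∉ [-0.3, 0.5) → out
#6 (13,7): internal coord 13 + (7)·λ' = +8.673762; +8.673762 ∉ [-0.3, 0.5) → out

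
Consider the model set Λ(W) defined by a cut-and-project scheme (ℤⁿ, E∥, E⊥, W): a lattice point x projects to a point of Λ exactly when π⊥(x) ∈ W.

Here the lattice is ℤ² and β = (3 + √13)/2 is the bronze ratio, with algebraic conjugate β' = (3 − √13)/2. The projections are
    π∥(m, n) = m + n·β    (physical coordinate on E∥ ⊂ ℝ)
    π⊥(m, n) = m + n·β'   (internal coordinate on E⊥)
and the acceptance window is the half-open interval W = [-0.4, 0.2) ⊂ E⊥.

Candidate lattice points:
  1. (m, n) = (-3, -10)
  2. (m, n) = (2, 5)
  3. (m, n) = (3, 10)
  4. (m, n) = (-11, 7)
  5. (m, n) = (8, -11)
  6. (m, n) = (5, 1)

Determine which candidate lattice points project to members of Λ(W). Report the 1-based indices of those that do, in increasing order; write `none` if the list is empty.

β' = (3−√13)/2 ≈ -0.3028.
#1 (-3,-10): internal coord -3 + (-10)·β' = +0.0278; +0.0278 ∈ [-0.4, 0.2) → IN Λ
#2 (2,5): internal coord 2 + (5)·β' = +0.4861; +0.4861 ∉ [-0.4, 0.2) → out
#3 (3,10): internal coord 3 + (10)·β' = -0.0278; -0.0278 ∈ [-0.4, 0.2) → IN Λ
#4 (-11,7): internal coord -11 + (7)·β' = -13.1194; -13.1194 ∉ [-0.4, 0.2) → out
#5 (8,-11): internal coord 8 + (-11)·β' = +11.3305; +11.3305 ∉ [-0.4, 0.2) → out
#6 (5,1): internal coord 5 + (1)·β' = +4.6972; +4.6972 ∉ [-0.4, 0.2) → out

1, 3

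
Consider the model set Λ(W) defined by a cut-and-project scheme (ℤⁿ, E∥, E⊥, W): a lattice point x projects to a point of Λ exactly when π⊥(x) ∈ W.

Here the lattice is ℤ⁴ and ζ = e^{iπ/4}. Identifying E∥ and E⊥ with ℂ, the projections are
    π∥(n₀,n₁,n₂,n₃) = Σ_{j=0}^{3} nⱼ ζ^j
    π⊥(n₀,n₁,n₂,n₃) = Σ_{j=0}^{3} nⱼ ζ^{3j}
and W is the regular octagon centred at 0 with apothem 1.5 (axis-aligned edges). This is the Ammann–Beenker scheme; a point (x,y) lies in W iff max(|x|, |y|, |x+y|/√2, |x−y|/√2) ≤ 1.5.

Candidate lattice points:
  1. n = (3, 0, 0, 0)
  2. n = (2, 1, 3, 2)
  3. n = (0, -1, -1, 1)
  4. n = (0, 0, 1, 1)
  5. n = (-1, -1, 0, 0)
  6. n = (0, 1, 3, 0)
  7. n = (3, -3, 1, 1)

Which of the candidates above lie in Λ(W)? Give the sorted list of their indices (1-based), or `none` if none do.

4, 5

π⊥(n) = n₀ + n₁ζ³ + n₂ζ⁶ + n₃ζ⁹ where ζ = e^{iπ/4}.
candidate 1: n = (3, 0, 0, 0) → π⊥ ≈ (+3.00000, +0.00000); max(|x|,|y|,|x±y|/√2) = 3.00000 > 1.5 ⇒ ∉ W
candidate 2: n = (2, 1, 3, 2) → π⊥ ≈ (+2.70711, -0.87868); max(|x|,|y|,|x±y|/√2) = 2.70711 > 1.5 ⇒ ∉ W
candidate 3: n = (0, -1, -1, 1) → π⊥ ≈ (+1.41421, +1.00000); max(|x|,|y|,|x±y|/√2) = 1.70711 > 1.5 ⇒ ∉ W
candidate 4: n = (0, 0, 1, 1) → π⊥ ≈ (+0.70711, -0.29289); max(|x|,|y|,|x±y|/√2) = 0.70711 ≤ 1.5 ⇒ ∈ W
candidate 5: n = (-1, -1, 0, 0) → π⊥ ≈ (-0.29289, -0.70711); max(|x|,|y|,|x±y|/√2) = 0.70711 ≤ 1.5 ⇒ ∈ W
candidate 6: n = (0, 1, 3, 0) → π⊥ ≈ (-0.70711, -2.29289); max(|x|,|y|,|x±y|/√2) = 2.29289 > 1.5 ⇒ ∉ W
candidate 7: n = (3, -3, 1, 1) → π⊥ ≈ (+5.82843, -2.41421); max(|x|,|y|,|x±y|/√2) = 5.82843 > 1.5 ⇒ ∉ W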